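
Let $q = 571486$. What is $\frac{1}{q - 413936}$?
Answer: $\frac{1}{157550} \approx 6.3472 \cdot 10^{-6}$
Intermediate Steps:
$\frac{1}{q - 413936} = \frac{1}{571486 - 413936} = \frac{1}{157550}$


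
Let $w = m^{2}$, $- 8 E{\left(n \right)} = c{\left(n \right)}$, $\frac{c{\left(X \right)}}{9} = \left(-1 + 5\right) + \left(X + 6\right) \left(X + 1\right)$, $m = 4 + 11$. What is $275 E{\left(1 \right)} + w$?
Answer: $- \frac{21375}{4} \approx -5343.8$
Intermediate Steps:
$m = 15$
$c{\left(X \right)} = 36 + 9 \left(1 + X\right) \left(6 + X\right)$ ($c{\left(X \right)} = 9 \left(\left(-1 + 5\right) + \left(X + 6\right) \left(X + 1\right)\right) = 9 \left(4 + \left(6 + X\right) \left(1 + X\right)\right) = 9 \left(4 + \left(1 + X\right) \left(6 + X\right)\right) = 36 + 9 \left(1 + X\right) \left(6 + X\right)$)
$E{\left(n \right)} = - \frac{45}{4} - \frac{63 n}{8} - \frac{9 n^{2}}{8}$ ($E{\left(n \right)} = - \frac{90 + 9 n^{2} + 63 n}{8} = - \frac{45}{4} - \frac{63 n}{8} - \frac{9 n^{2}}{8}$)
$w = 225$ ($w = 15^{2} = 225$)
$275 E{\left(1 \right)} + w = 275 \left(- \frac{45}{4} - \frac{63}{8} - \frac{9 \cdot 1^{2}}{8}\right) + 225 = 275 \left(- \frac{45}{4} - \frac{63}{8} - \frac{9}{8}\right) + 225 = 275 \left(- \frac{81}{4}\right) + 225 = - \frac{22275}{4} + 225 = - \frac{21375}{4}$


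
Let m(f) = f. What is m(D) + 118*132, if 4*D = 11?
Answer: 62315/4 ≈ 15579.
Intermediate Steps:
D = 11/4 (D = (¼)*11 = 11/4 ≈ 2.7500)
m(D) + 118*132 = 11/4 + 118*132 = 11/4 + 15576 = 62315/4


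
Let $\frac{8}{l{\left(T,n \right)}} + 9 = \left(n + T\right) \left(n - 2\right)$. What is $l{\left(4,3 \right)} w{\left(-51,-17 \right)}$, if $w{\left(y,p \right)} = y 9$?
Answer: $1836$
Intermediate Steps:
$w{\left(y,p \right)} = 9 y$
$l{\left(T,n \right)} = \frac{8}{-9 + \left(-2 + n\right) \left(T + n\right)}$ ($l{\left(T,n \right)} = \frac{8}{-9 + \left(n + T\right) \left(n - 2\right)} = \frac{8}{-9 + \left(T + n\right) \left(-2 + n\right)} = \frac{8}{-9 + \left(-2 + n\right) \left(T + n\right)}$)
$l{\left(4,3 \right)} w{\left(-51,-17 \right)} = \frac{8}{-9 + 3^{2} - 8 - 6 + 4 \cdot 3} \cdot 9 \left(-51\right) = \frac{8}{-9 + 9 - 8 - 6 + 12} \left(-459\right) = \frac{8}{-2} \left(-459\right) = 8 \left(- \frac{1}{2}\right) \left(-459\right) = \left(-4\right) \left(-459\right) = 1836$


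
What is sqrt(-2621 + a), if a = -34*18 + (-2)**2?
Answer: I*sqrt(3229) ≈ 56.824*I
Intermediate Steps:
a = -608 (a = -612 + 4 = -608)
sqrt(-2621 + a) = sqrt(-2621 - 608) = sqrt(-3229) = I*sqrt(3229)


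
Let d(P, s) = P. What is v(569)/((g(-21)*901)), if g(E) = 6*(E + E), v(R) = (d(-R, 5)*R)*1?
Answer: 323761/227052 ≈ 1.4259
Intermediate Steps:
v(R) = -R² (v(R) = ((-R)*R)*1 = -R²*1 = -R²)
g(E) = 12*E (g(E) = 6*(2*E) = 12*E)
v(569)/((g(-21)*901)) = (-1*569²)/(((12*(-21))*901)) = (-1*323761)/((-252*901)) = -323761/(-227052) = -323761*(-1/227052) = 323761/227052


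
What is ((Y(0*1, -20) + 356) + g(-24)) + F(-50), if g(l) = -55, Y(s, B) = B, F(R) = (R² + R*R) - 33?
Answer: 5248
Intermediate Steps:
F(R) = -33 + 2*R² (F(R) = (R² + R²) - 33 = 2*R² - 33 = -33 + 2*R²)
((Y(0*1, -20) + 356) + g(-24)) + F(-50) = ((-20 + 356) - 55) + (-33 + 2*(-50)²) = (336 - 55) + (-33 + 2*2500) = 281 + (-33 + 5000) = 281 + 4967 = 5248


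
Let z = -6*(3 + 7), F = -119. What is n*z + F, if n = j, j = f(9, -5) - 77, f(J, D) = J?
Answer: 3961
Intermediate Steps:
j = -68 (j = 9 - 77 = -68)
n = -68
z = -60 (z = -6*10 = -60)
n*z + F = -68*(-60) - 119 = 4080 - 119 = 3961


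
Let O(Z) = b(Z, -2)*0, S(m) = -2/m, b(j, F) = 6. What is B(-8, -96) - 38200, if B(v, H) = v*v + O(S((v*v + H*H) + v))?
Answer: -38136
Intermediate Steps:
O(Z) = 0 (O(Z) = 6*0 = 0)
B(v, H) = v² (B(v, H) = v*v + 0 = v² + 0 = v²)
B(-8, -96) - 38200 = (-8)² - 38200 = 64 - 38200 = -38136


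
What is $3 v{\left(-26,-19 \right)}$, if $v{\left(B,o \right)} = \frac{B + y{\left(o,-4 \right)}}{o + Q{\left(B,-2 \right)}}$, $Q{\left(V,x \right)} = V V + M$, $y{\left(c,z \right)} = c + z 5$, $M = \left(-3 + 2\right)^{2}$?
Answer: $- \frac{195}{658} \approx -0.29635$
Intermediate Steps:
$M = 1$ ($M = \left(-1\right)^{2} = 1$)
$y{\left(c,z \right)} = c + 5 z$
$Q{\left(V,x \right)} = 1 + V^{2}$ ($Q{\left(V,x \right)} = V V + 1 = V^{2} + 1 = 1 + V^{2}$)
$v{\left(B,o \right)} = \frac{-20 + B + o}{1 + o + B^{2}}$ ($v{\left(B,o \right)} = \frac{B + \left(o + 5 \left(-4\right)\right)}{o + \left(1 + B^{2}\right)} = \frac{B + \left(o - 20\right)}{1 + o + B^{2}} = \frac{B + \left(-20 + o\right)}{1 + o + B^{2}} = \frac{-20 + B + o}{1 + o + B^{2}}$)
$3 v{\left(-26,-19 \right)} = 3 \frac{-20 - 26 - 19}{1 - 19 + \left(-26\right)^{2}} = 3 \frac{1}{1 - 19 + 676} \left(-65\right) = 3 \cdot \frac{1}{658} \left(-65\right) = 3 \left(- \frac{65}{658}\right) = - \frac{195}{658}$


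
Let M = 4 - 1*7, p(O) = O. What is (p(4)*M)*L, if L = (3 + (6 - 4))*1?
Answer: -60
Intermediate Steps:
L = 5 (L = (3 + 2)*1 = 5*1 = 5)
M = -3 (M = 4 - 7 = -3)
(p(4)*M)*L = (4*(-3))*5 = -12*5 = -60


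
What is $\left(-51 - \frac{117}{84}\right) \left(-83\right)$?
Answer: $\frac{121761}{28} \approx 4348.6$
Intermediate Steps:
$\left(-51 - \frac{117}{84}\right) \left(-83\right) = \left(-51 - \frac{39}{28}\right) \left(-83\right) = \left(- \frac{1467}{28}\right) \left(-83\right) = \frac{121761}{28}$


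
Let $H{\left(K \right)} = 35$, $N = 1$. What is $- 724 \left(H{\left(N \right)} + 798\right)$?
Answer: $-603092$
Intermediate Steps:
$- 724 \left(H{\left(N \right)} + 798\right) = - 724 \left(35 + 798\right) = \left(-724\right) 833 = -603092$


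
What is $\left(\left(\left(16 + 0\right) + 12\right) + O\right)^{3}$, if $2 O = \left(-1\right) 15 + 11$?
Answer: $17576$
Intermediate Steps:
$O = -2$ ($O = \frac{\left(-1\right) 15 + 11}{2} = \frac{-15 + 11}{2} = \frac{1}{2} \left(-4\right) = -2$)
$\left(\left(\left(16 + 0\right) + 12\right) + O\right)^{3} = \left(\left(\left(16 + 0\right) + 12\right) - 2\right)^{3} = \left(\left(16 + 12\right) - 2\right)^{3} = \left(28 - 2\right)^{3} = 26^{3} = 17576$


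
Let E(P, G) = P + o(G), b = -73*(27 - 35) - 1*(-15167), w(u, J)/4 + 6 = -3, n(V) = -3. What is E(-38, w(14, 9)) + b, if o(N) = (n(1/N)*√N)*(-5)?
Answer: 15713 + 90*I ≈ 15713.0 + 90.0*I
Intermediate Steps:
w(u, J) = -36 (w(u, J) = -24 + 4*(-3) = -24 - 12 = -36)
b = 15751 (b = -73*(-8) + 15167 = 584 + 15167 = 15751)
o(N) = 15*√N (o(N) = -3*√N*(-5) = 15*√N)
E(P, G) = P + 15*√G
E(-38, w(14, 9)) + b = (-38 + 15*√(-36)) + 15751 = (-38 + 15*(6*I)) + 15751 = (-38 + 90*I) + 15751 = 15713 + 90*I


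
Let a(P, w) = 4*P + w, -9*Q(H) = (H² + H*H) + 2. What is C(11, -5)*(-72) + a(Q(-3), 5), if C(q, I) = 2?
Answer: -1331/9 ≈ -147.89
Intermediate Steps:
Q(H) = -2/9 - 2*H²/9 (Q(H) = -((H² + H*H) + 2)/9 = -((H² + H²) + 2)/9 = -(2*H² + 2)/9 = -(2 + 2*H²)/9 = -2/9 - 2*H²/9)
a(P, w) = w + 4*P
C(11, -5)*(-72) + a(Q(-3), 5) = 2*(-72) + (5 + 4*(-2/9 - 2/9*(-3)²)) = -144 + (5 + 4*(-2/9 - 2/9*9)) = -144 + (5 + 4*(-2/9 - 2)) = -144 + (5 + 4*(-20/9)) = -144 + (5 - 80/9) = -144 - 35/9 = -1331/9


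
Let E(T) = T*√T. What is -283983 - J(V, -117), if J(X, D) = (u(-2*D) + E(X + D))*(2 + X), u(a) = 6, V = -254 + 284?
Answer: -284175 + 2784*I*√87 ≈ -2.8418e+5 + 25967.0*I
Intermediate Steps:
V = 30
E(T) = T^(3/2)
J(X, D) = (2 + X)*(6 + (D + X)^(3/2)) (J(X, D) = (6 + (X + D)^(3/2))*(2 + X) = (6 + (D + X)^(3/2))*(2 + X) = (2 + X)*(6 + (D + X)^(3/2)))
-283983 - J(V, -117) = -283983 - (12 + 2*(-117 + 30)^(3/2) + 6*30 + 30*(-117 + 30)^(3/2)) = -283983 - (12 + 2*(-87)^(3/2) + 180 + 30*(-87)^(3/2)) = -283983 - (12 + 2*(-87*I*√87) + 180 + 30*(-87*I*√87)) = -283983 - (12 - 174*I*√87 + 180 - 2610*I*√87) = -283983 - (192 - 2784*I*√87) = -283983 + (-192 + 2784*I*√87) = -284175 + 2784*I*√87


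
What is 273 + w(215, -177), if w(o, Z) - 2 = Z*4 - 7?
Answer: -440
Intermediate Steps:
w(o, Z) = -5 + 4*Z (w(o, Z) = 2 + (Z*4 - 7) = 2 + (4*Z - 7) = 2 + (-7 + 4*Z) = -5 + 4*Z)
273 + w(215, -177) = 273 + (-5 + 4*(-177)) = 273 + (-5 - 708) = 273 - 713 = -440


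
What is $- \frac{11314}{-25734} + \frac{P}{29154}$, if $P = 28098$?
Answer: $\frac{87743524}{62520753} \approx 1.4034$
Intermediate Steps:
$- \frac{11314}{-25734} + \frac{P}{29154} = - \frac{11314}{-25734} + \frac{28098}{29154} = \left(-11314\right) \left(- \frac{1}{25734}\right) + 28098 \cdot \frac{1}{29154} = \frac{5657}{12867} + \frac{4683}{4859} = \frac{87743524}{62520753}$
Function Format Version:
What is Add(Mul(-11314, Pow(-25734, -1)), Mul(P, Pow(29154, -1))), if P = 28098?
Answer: Rational(87743524, 62520753) ≈ 1.4034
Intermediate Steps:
Add(Mul(-11314, Pow(-25734, -1)), Mul(P, Pow(29154, -1))) = Add(Mul(-11314, Pow(-25734, -1)), Mul(28098, Pow(29154, -1))) = Add(Mul(-11314, Rational(-1, 25734)), Mul(28098, Rational(1, 29154))) = Add(Rational(5657, 12867), Rational(4683, 4859)) = Rational(87743524, 62520753)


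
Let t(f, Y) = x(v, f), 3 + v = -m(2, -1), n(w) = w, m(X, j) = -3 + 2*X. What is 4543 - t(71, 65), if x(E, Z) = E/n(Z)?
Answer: 322557/71 ≈ 4543.1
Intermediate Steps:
v = -4 (v = -3 - (-3 + 2*2) = -3 - (-3 + 4) = -3 - 1*1 = -3 - 1 = -4)
x(E, Z) = E/Z
t(f, Y) = -4/f
4543 - t(71, 65) = 4543 - (-4)/71 = 4543 - 1*(-4/71) = 4543 + 4/71 = 322557/71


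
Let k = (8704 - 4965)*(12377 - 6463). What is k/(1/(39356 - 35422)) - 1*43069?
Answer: 86990319495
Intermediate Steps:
k = 22112446 (k = 3739*5914 = 22112446)
k/(1/(39356 - 35422)) - 1*43069 = 22112446/(1/(39356 - 35422)) - 1*43069 = 22112446/(1/3934) - 43069 = 22112446*3934 - 43069 = 86990362564 - 43069 = 86990319495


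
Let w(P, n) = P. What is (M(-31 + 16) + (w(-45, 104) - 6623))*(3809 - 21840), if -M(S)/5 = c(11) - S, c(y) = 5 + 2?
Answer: 122214118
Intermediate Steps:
c(y) = 7
M(S) = -35 + 5*S (M(S) = -5*(7 - S) = -35 + 5*S)
(M(-31 + 16) + (w(-45, 104) - 6623))*(3809 - 21840) = ((-35 + 5*(-31 + 16)) + (-45 - 6623))*(3809 - 21840) = ((-35 + 5*(-15)) - 6668)*(-18031) = ((-35 - 75) - 6668)*(-18031) = (-110 - 6668)*(-18031) = -6778*(-18031) = 122214118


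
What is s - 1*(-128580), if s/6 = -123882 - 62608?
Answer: -990360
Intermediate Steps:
s = -1118940 (s = 6*(-123882 - 62608) = 6*(-186490) = -1118940)
s - 1*(-128580) = -1118940 - 1*(-128580) = -1118940 + 128580 = -990360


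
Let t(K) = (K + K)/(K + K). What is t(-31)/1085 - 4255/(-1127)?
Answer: 28682/7595 ≈ 3.7764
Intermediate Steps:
t(K) = 1 (t(K) = (2*K)/((2*K)) = (2*K)*(1/(2*K)) = 1)
t(-31)/1085 - 4255/(-1127) = 1/1085 - 4255/(-1127) = 1*(1/1085) - 4255*(-1/1127) = 1/1085 + 185/49 = 28682/7595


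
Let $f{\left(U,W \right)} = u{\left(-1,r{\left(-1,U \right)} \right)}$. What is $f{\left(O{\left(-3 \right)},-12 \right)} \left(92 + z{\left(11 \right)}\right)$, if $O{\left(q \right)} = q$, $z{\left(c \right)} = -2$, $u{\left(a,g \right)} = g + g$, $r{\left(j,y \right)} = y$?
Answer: $-540$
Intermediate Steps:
$u{\left(a,g \right)} = 2 g$
$f{\left(U,W \right)} = 2 U$
$f{\left(O{\left(-3 \right)},-12 \right)} \left(92 + z{\left(11 \right)}\right) = 2 \left(-3\right) \left(92 - 2\right) = \left(-6\right) 90 = -540$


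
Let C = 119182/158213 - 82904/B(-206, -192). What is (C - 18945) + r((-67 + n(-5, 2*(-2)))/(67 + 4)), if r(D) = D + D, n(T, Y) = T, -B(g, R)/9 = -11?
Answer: -2000093508337/101098107 ≈ -19784.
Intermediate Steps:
B(g, R) = 99 (B(g, R) = -9*(-11) = 99)
r(D) = 2*D
C = -1191335594/1423917 (C = 119182/158213 - 82904/99 = -1191335594/1423917 ≈ -836.66)
(C - 18945) + r((-67 + n(-5, 2*(-2)))/(67 + 4)) = (-1191335594/1423917 - 18945) + 2*((-67 - 5)/(67 + 4)) = -28167443159/1423917 + 2*(-72/71) = -28167443159/1423917 - 144/71 = -2000093508337/101098107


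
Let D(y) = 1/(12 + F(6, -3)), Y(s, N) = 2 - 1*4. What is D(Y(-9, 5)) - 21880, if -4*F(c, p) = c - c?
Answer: -262559/12 ≈ -21880.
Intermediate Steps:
F(c, p) = 0 (F(c, p) = -(c - c)/4 = -¼*0 = 0)
Y(s, N) = -2 (Y(s, N) = 2 - 4 = -2)
D(y) = 1/12 (D(y) = 1/(12 + 0) = 1/12)
D(Y(-9, 5)) - 21880 = 1/12 - 21880 = -262559/12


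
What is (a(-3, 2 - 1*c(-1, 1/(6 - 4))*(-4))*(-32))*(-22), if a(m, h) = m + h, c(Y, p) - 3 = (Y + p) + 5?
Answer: 20416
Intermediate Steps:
c(Y, p) = 8 + Y + p (c(Y, p) = 3 + ((Y + p) + 5) = 3 + (5 + Y + p) = 8 + Y + p)
a(m, h) = h + m
(a(-3, 2 - 1*c(-1, 1/(6 - 4))*(-4))*(-32))*(-22) = (((2 - 1*(8 - 1 + 1/(6 - 4))*(-4)) - 3)*(-32))*(-22) = (((2 - 1*(8 - 1 + 1/2)*(-4)) - 3)*(-32))*(-22) = (((2 - 1*(15/2)*(-4)) - 3)*(-32))*(-22) = (((2 - 15*(-4)/2) - 3)*(-32))*(-22) = (((2 - 1*(-30)) - 3)*(-32))*(-22) = (((2 + 30) - 3)*(-32))*(-22) = ((32 - 3)*(-32))*(-22) = (29*(-32))*(-22) = -928*(-22) = 20416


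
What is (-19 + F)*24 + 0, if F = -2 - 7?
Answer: -672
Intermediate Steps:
F = -9
(-19 + F)*24 + 0 = (-19 - 9)*24 + 0 = -28*24 + 0 = -672 + 0 = -672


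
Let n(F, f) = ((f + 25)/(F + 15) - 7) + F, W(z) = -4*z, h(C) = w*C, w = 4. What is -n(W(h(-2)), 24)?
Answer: -1224/47 ≈ -26.043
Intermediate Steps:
h(C) = 4*C
n(F, f) = -7 + F + (25 + f)/(15 + F) (n(F, f) = ((25 + f)/(15 + F) - 7) + F = (-7 + (25 + f)/(15 + F)) + F = -7 + F + (25 + f)/(15 + F))
-n(W(h(-2)), 24) = -(-80 + 24 + (-16*(-2))² + 8*(-16*(-2)))/(15 - 16*(-2)) = -(-80 + 24 + (-4*(-8))² + 8*(-4*(-8)))/(15 - 4*(-8)) = -(-80 + 24 + 32² + 8*32)/(15 + 32) = -(-80 + 24 + 1024 + 256)/47 = -1224/47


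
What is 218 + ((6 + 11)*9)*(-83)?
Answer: -12481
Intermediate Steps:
218 + ((6 + 11)*9)*(-83) = 218 + (17*9)*(-83) = 218 + 153*(-83) = 218 - 12699 = -12481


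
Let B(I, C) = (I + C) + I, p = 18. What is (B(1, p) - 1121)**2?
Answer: 1212201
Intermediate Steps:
B(I, C) = C + 2*I (B(I, C) = (C + I) + I = C + 2*I)
(B(1, p) - 1121)**2 = ((18 + 2*1) - 1121)**2 = ((18 + 2) - 1121)**2 = (20 - 1121)**2 = (-1101)**2 = 1212201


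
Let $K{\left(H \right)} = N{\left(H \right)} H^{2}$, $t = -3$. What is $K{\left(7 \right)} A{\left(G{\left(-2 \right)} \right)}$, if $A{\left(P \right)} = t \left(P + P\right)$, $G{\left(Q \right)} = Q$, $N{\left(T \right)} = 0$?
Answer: $0$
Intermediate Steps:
$K{\left(H \right)} = 0$ ($K{\left(H \right)} = 0 H^{2} = 0$)
$A{\left(P \right)} = - 6 P$ ($A{\left(P \right)} = - 3 \left(P + P\right) = - 3 \cdot 2 P = - 6 P$)
$K{\left(7 \right)} A{\left(G{\left(-2 \right)} \right)} = 0 \left(\left(-6\right) \left(-2\right)\right) = 0 \cdot 12 = 0$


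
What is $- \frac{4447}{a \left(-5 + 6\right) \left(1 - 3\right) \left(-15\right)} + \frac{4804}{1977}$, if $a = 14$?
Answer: $- \frac{752671}{92260} \approx -8.1582$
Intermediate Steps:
$- \frac{4447}{a \left(-5 + 6\right) \left(1 - 3\right) \left(-15\right)} + \frac{4804}{1977} = - \frac{4447}{14 \left(-5 + 6\right) \left(1 - 3\right) \left(-15\right)} + \frac{4804}{1977} = - \frac{4447}{14 \cdot 1 \left(-2\right) \left(-15\right)} + 4804 \cdot \frac{1}{1977} = - \frac{4447}{14 \left(-2\right) \left(-15\right)} + \frac{4804}{1977} = - \frac{4447}{\left(-28\right) \left(-15\right)} + \frac{4804}{1977} = - \frac{4447}{420} + \frac{4804}{1977} = - \frac{752671}{92260}$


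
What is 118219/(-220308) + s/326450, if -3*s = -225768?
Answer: -11006546851/35959773300 ≈ -0.30608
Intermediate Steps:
s = 75256 (s = -⅓*(-225768) = 75256)
118219/(-220308) + s/326450 = 118219/(-220308) + 75256/326450 = 118219*(-1/220308) + 75256*(1/326450) = -118219/220308 + 37628/163225 = -11006546851/35959773300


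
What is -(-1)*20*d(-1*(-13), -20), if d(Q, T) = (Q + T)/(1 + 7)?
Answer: -35/2 ≈ -17.500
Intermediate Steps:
d(Q, T) = Q/8 + T/8 (d(Q, T) = (Q + T)/8 = (Q + T)*(1/8) = Q/8 + T/8)
-(-1)*20*d(-1*(-13), -20) = -(-1)*20*((-1*(-13))/8 + (1/8)*(-20)) = -(-1)*20*((1/8)*13 - 5/2) = -(-1)*20*(13/8 - 5/2) = -(-1)*20*(-7/8) = -(-1)*(-35)/2 = -1*35/2 = -35/2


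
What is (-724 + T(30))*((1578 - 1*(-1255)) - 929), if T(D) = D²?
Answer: 335104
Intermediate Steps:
(-724 + T(30))*((1578 - 1*(-1255)) - 929) = (-724 + 30²)*((1578 - 1*(-1255)) - 929) = (-724 + 900)*((1578 + 1255) - 929) = 176*(2833 - 929) = 176*1904 = 335104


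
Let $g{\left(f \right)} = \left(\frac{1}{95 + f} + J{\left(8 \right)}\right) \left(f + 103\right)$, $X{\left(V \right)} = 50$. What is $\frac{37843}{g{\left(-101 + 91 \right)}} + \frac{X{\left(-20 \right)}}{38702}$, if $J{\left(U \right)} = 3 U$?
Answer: $\frac{4788479710}{282543951} \approx 16.948$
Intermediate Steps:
$g{\left(f \right)} = \left(24 + \frac{1}{95 + f}\right) \left(103 + f\right)$ ($g{\left(f \right)} = \left(\frac{1}{95 + f} + 3 \cdot 8\right) \left(f + 103\right) = \left(\frac{1}{95 + f} + 24\right) \left(103 + f\right) = \left(24 + \frac{1}{95 + f}\right) \left(103 + f\right)$)
$\frac{37843}{g{\left(-101 + 91 \right)}} + \frac{X{\left(-20 \right)}}{38702} = \frac{37843}{\frac{1}{95 + \left(-101 + 91\right)} \left(234943 + 24 \left(-101 + 91\right)^{2} + 4753 \left(-101 + 91\right)\right)} + \frac{50}{38702} = \frac{37843}{\frac{1}{95 - 10} \left(234943 + 24 \left(-10\right)^{2} + 4753 \left(-10\right)\right)} + 50 \cdot \frac{1}{38702} = \frac{37843}{\frac{1}{85} \left(234943 + 24 \cdot 100 - 47530\right)} + \frac{25}{19351} = \frac{37843}{\frac{1}{85} \left(234943 + 2400 - 47530\right)} + \frac{25}{19351} = \frac{37843}{\frac{1}{85} \cdot 189813} + \frac{25}{19351} = \frac{37843}{\frac{189813}{85}} + \frac{25}{19351} = 37843 \cdot \frac{85}{189813} + \frac{25}{19351} = \frac{247435}{14601} + \frac{25}{19351} = \frac{4788479710}{282543951}$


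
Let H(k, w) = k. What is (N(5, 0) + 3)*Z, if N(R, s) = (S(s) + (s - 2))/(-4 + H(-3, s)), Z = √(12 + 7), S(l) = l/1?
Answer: 23*√19/7 ≈ 14.322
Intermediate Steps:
S(l) = l (S(l) = l*1 = l)
Z = √19 ≈ 4.3589
N(R, s) = 2/7 - 2*s/7 (N(R, s) = (s + (s - 2))/(-4 - 3) = (s + (-2 + s))/(-7) = (-2 + 2*s)*(-⅐) = 2/7 - 2*s/7)
(N(5, 0) + 3)*Z = ((2/7 - 2/7*0) + 3)*√19 = ((2/7 + 0) + 3)*√19 = (2/7 + 3)*√19 = 23*√19/7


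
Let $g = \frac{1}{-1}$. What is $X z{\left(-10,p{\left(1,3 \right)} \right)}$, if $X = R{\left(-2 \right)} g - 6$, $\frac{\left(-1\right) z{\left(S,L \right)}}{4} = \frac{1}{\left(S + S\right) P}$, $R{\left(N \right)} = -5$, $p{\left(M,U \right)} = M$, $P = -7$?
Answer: $\frac{1}{35} \approx 0.028571$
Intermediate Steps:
$g = -1$
$z{\left(S,L \right)} = \frac{2}{7 S}$ ($z{\left(S,L \right)} = - 4 \frac{1}{\left(S + S\right) \left(-7\right)} = - 4 \frac{1}{2 S} \left(- \frac{1}{7}\right) = - 4 \left(- \frac{1}{14 S}\right) = \frac{2}{7 S}$)
$X = -1$ ($X = \left(-5\right) \left(-1\right) - 6 = 5 - 6 = -1$)
$X z{\left(-10,p{\left(1,3 \right)} \right)} = - \frac{2}{7 \left(-10\right)} = - \frac{2 \left(-1\right)}{7 \cdot 10} = \left(-1\right) \left(- \frac{1}{35}\right) = \frac{1}{35}$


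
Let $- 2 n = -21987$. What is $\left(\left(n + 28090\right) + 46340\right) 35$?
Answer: $\frac{5979645}{2} \approx 2.9898 \cdot 10^{6}$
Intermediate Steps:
$n = \frac{21987}{2}$ ($n = \left(- \frac{1}{2}\right) \left(-21987\right) = \frac{21987}{2} \approx 10994.0$)
$\left(\left(n + 28090\right) + 46340\right) 35 = \left(\left(\frac{21987}{2} + 28090\right) + 46340\right) 35 = \left(\frac{78167}{2} + 46340\right) 35 = \frac{170847}{2} \cdot 35 = \frac{5979645}{2}$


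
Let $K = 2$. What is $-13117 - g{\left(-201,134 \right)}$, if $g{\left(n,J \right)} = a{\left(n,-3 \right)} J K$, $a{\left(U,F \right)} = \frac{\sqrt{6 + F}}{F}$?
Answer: $-13117 + \frac{268 \sqrt{3}}{3} \approx -12962.0$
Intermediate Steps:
$a{\left(U,F \right)} = \frac{\sqrt{6 + F}}{F}$
$g{\left(n,J \right)} = - \frac{2 J \sqrt{3}}{3}$ ($g{\left(n,J \right)} = \frac{\sqrt{6 - 3}}{-3} J 2 = - \frac{\sqrt{3}}{3} J 2 = - \frac{J \sqrt{3}}{3} \cdot 2 = - \frac{2 J \sqrt{3}}{3}$)
$-13117 - g{\left(-201,134 \right)} = -13117 - \left(- \frac{2}{3}\right) 134 \sqrt{3} = -13117 - - \frac{268 \sqrt{3}}{3} = -13117 + \frac{268 \sqrt{3}}{3}$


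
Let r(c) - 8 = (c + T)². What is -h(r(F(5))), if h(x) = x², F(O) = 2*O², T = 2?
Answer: -7354944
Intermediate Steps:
r(c) = 8 + (2 + c)² (r(c) = 8 + (c + 2)² = 8 + (2 + c)²)
-h(r(F(5))) = -(8 + (2 + 2*5²)²)² = -(8 + (2 + 2*25)²)² = -(8 + (2 + 50)²)² = -(8 + 52²)² = -(8 + 2704)² = -1*2712² = -1*7354944 = -7354944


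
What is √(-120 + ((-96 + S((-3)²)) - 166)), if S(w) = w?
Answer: I*√373 ≈ 19.313*I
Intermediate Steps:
√(-120 + ((-96 + S((-3)²)) - 166)) = √(-120 + ((-96 + (-3)²) - 166)) = √(-120 + ((-96 + 9) - 166)) = √(-120 + (-87 - 166)) = √(-120 - 253) = √(-373) = I*√373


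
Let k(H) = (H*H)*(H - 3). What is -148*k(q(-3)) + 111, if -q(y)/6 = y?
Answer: -719169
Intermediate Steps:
q(y) = -6*y
k(H) = H**2*(-3 + H)
-148*k(q(-3)) + 111 = -148*(-6*(-3))**2*(-3 - 6*(-3)) + 111 = -148*18**2*(-3 + 18) + 111 = -47952*15 + 111 = -148*4860 + 111 = -719280 + 111 = -719169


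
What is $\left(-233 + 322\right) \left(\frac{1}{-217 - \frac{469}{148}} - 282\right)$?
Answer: $- \frac{817831502}{32585} \approx -25098.0$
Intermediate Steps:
$\left(-233 + 322\right) \left(\frac{1}{-217 - \frac{469}{148}} - 282\right) = 89 \left(\frac{1}{-217 - \frac{469}{148}} - 282\right) = 89 \left(\frac{1}{- \frac{32585}{148}} - 282\right) = 89 \left(- \frac{148}{32585} - 282\right) = 89 \left(- \frac{9189118}{32585}\right) = - \frac{817831502}{32585}$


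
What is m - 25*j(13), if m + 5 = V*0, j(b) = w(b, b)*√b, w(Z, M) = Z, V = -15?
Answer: -5 - 325*√13 ≈ -1176.8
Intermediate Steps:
j(b) = b^(3/2) (j(b) = b*√b = b^(3/2))
m = -5 (m = -5 - 15*0 = -5 + 0 = -5)
m - 25*j(13) = -5 - 325*√13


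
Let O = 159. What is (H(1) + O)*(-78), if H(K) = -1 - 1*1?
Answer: -12246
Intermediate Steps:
H(K) = -2 (H(K) = -1 - 1 = -2)
(H(1) + O)*(-78) = (-2 + 159)*(-78) = 157*(-78) = -12246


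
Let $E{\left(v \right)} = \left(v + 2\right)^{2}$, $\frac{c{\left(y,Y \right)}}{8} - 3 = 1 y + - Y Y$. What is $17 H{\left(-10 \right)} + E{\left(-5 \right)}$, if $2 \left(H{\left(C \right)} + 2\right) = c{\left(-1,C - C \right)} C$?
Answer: $-1385$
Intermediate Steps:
$c{\left(y,Y \right)} = 24 - 8 Y^{2} + 8 y$ ($c{\left(y,Y \right)} = 24 + 8 \left(1 y + - Y Y\right) = 24 + 8 \left(y - Y^{2}\right) = 24 - \left(- 8 y + 8 Y^{2}\right) = 24 - 8 Y^{2} + 8 y$)
$H{\left(C \right)} = -2 + 8 C$ ($H{\left(C \right)} = -2 + \frac{\left(24 - 8 \left(C - C\right)^{2} + 8 \left(-1\right)\right) C}{2} = -2 + \frac{\left(24 - 8 \cdot 0^{2} - 8\right) C}{2} = -2 + \frac{\left(24 - 0 - 8\right) C}{2} = -2 + \frac{\left(24 + 0 - 8\right) C}{2} = -2 + \frac{16 C}{2} = -2 + 8 C$)
$E{\left(v \right)} = \left(2 + v\right)^{2}$
$17 H{\left(-10 \right)} + E{\left(-5 \right)} = 17 \left(-2 + 8 \left(-10\right)\right) + \left(2 - 5\right)^{2} = 17 \left(-2 - 80\right) + \left(-3\right)^{2} = 17 \left(-82\right) + 9 = -1394 + 9 = -1385$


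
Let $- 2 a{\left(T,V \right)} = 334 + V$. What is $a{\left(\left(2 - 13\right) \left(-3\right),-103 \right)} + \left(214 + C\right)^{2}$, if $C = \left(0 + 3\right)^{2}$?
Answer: $\frac{99227}{2} \approx 49614.0$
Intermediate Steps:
$C = 9$ ($C = 3^{2} = 9$)
$a{\left(T,V \right)} = -167 - \frac{V}{2}$ ($a{\left(T,V \right)} = - \frac{334 + V}{2} = -167 - \frac{V}{2}$)
$a{\left(\left(2 - 13\right) \left(-3\right),-103 \right)} + \left(214 + C\right)^{2} = \left(-167 - - \frac{103}{2}\right) + \left(214 + 9\right)^{2} = \left(-167 + \frac{103}{2}\right) + 223^{2} = - \frac{231}{2} + 49729 = \frac{99227}{2}$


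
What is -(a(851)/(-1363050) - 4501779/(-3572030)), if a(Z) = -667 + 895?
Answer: -204511181437/162295183050 ≈ -1.2601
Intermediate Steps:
a(Z) = 228
-(a(851)/(-1363050) - 4501779/(-3572030)) = -(228/(-1363050) - 4501779/(-3572030)) = -(228*(-1/1363050) - 4501779*(-1/3572030)) = -(-38/227175 + 4501779/3572030) = -1*204511181437/162295183050 = -204511181437/162295183050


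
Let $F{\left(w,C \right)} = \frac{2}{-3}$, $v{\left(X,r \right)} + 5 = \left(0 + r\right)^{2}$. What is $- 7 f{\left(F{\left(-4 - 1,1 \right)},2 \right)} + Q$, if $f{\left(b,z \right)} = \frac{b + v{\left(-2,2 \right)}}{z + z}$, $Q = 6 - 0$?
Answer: $\frac{107}{12} \approx 8.9167$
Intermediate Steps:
$v{\left(X,r \right)} = -5 + r^{2}$ ($v{\left(X,r \right)} = -5 + \left(0 + r\right)^{2} = -5 + r^{2}$)
$Q = 6$ ($Q = 6 + 0 = 6$)
$F{\left(w,C \right)} = - \frac{2}{3}$ ($F{\left(w,C \right)} = 2 \left(- \frac{1}{3}\right) = - \frac{2}{3}$)
$f{\left(b,z \right)} = \frac{-1 + b}{2 z}$ ($f{\left(b,z \right)} = \frac{b - \left(5 - 2^{2}\right)}{z + z} = \frac{b + \left(-5 + 4\right)}{2 z} = \left(b - 1\right) \frac{1}{2 z} = \left(-1 + b\right) \frac{1}{2 z} = \frac{-1 + b}{2 z}$)
$- 7 f{\left(F{\left(-4 - 1,1 \right)},2 \right)} + Q = - 7 \frac{-1 - \frac{2}{3}}{2 \cdot 2} + 6 = - 7 \cdot \frac{1}{2} \cdot \frac{1}{2} \left(- \frac{5}{3}\right) + 6 = \left(-7\right) \left(- \frac{5}{12}\right) + 6 = \frac{35}{12} + 6 = \frac{107}{12}$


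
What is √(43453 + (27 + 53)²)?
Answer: √49853 ≈ 223.28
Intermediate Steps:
√(43453 + (27 + 53)²) = √(43453 + 80²) = √(43453 + 6400) = √49853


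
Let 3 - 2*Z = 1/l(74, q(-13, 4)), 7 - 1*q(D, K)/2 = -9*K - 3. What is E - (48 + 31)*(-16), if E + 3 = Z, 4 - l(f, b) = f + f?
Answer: 363601/288 ≈ 1262.5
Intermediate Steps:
q(D, K) = 20 + 18*K (q(D, K) = 14 - 2*(-9*K - 3) = 14 - 2*(-3 - 9*K) = 14 + (6 + 18*K) = 20 + 18*K)
l(f, b) = 4 - 2*f (l(f, b) = 4 - (f + f) = 4 - 2*f)
Z = 433/288 (Z = 3/2 - 1/(2*(4 - 2*74)) = 3/2 - 1/(2*(4 - 148)) = 3/2 - 1/2/(-144) = 3/2 - 1/2*(-1/144) = 3/2 + 1/288 = 433/288 ≈ 1.5035)
E = -431/288 (E = -3 + 433/288 = -431/288 ≈ -1.4965)
E - (48 + 31)*(-16) = -431/288 - (48 + 31)*(-16) = -431/288 - 79*(-16) = -431/288 - 1*(-1264) = -431/288 + 1264 = 363601/288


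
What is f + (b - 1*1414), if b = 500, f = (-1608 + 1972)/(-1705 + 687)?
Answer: -465408/509 ≈ -914.36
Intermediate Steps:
f = -182/509 (f = 364/(-1018) = 364*(-1/1018) = -182/509 ≈ -0.35756)
f + (b - 1*1414) = -182/509 + (500 - 1*1414) = -182/509 + (500 - 1414) = -182/509 - 914 = -465408/509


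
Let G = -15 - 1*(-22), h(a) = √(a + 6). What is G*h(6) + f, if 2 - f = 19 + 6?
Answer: -23 + 14*√3 ≈ 1.2487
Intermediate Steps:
h(a) = √(6 + a)
f = -23 (f = 2 - (19 + 6) = 2 - 1*25 = 2 - 25 = -23)
G = 7 (G = -15 + 22 = 7)
G*h(6) + f = 7*√(6 + 6) - 23 = 7*√12 - 23 = 7*(2*√3) - 23 = 14*√3 - 23 = -23 + 14*√3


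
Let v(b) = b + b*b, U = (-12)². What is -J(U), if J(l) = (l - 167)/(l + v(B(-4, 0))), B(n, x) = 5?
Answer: 23/174 ≈ 0.13218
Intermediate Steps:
U = 144
v(b) = b + b²
J(l) = (-167 + l)/(30 + l) (J(l) = (l - 167)/(l + 5*(1 + 5)) = (-167 + l)/(l + 5*6) = (-167 + l)/(l + 30) = (-167 + l)/(30 + l))
-J(U) = -(-167 + 144)/(30 + 144) = -(-23)/174 = -1*(-23/174) = 23/174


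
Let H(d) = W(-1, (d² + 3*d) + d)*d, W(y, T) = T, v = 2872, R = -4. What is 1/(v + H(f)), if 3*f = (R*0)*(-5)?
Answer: 1/2872 ≈ 0.00034819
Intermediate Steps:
f = 0 (f = (-4*0*(-5))/3 = (0*(-5))/3 = (⅓)*0 = 0)
H(d) = d*(d² + 4*d) (H(d) = ((d² + 3*d) + d)*d = (d² + 4*d)*d = d*(d² + 4*d))
1/(v + H(f)) = 1/(2872 + 0²*(4 + 0)) = 1/(2872 + 0*4) = 1/(2872 + 0) = 1/2872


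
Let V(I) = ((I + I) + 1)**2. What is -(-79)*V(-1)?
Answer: 79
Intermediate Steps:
V(I) = (1 + 2*I)**2 (V(I) = (2*I + 1)**2 = (1 + 2*I)**2)
-(-79)*V(-1) = -(-79)*(1 + 2*(-1))**2 = -(-79)*(1 - 2)**2 = -(-79)*(-1)**2 = -(-79) = -79*(-1) = 79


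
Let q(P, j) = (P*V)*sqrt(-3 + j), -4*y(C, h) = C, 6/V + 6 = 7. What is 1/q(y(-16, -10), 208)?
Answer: sqrt(205)/4920 ≈ 0.0029101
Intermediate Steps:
V = 6 (V = 6/(-6 + 7) = 6/1 = 6*1 = 6)
y(C, h) = -C/4
q(P, j) = 6*P*sqrt(-3 + j) (q(P, j) = (P*6)*sqrt(-3 + j) = (6*P)*sqrt(-3 + j) = 6*P*sqrt(-3 + j))
1/q(y(-16, -10), 208) = 1/(6*(-1/4*(-16))*sqrt(-3 + 208)) = 1/(6*4*sqrt(205)) = 1/(24*sqrt(205)) = sqrt(205)/4920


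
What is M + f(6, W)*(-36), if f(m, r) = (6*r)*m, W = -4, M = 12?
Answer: 5196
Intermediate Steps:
f(m, r) = 6*m*r
M + f(6, W)*(-36) = 12 + (6*6*(-4))*(-36) = 12 - 144*(-36) = 12 + 5184 = 5196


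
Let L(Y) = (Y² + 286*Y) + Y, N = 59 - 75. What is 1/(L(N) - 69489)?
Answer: -1/73825 ≈ -1.3546e-5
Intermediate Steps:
N = -16
L(Y) = Y² + 287*Y
1/(L(N) - 69489) = 1/(-16*(287 - 16) - 69489) = 1/(-16*271 - 69489) = 1/(-4336 - 69489) = 1/(-73825) = -1/73825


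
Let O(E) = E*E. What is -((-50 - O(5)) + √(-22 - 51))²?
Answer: -5552 + 150*I*√73 ≈ -5552.0 + 1281.6*I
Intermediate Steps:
O(E) = E²
-((-50 - O(5)) + √(-22 - 51))² = -((-50 - 1*5²) + √(-22 - 51))² = -((-50 - 1*25) + √(-73))² = -((-50 - 25) + I*√73)² = -(-75 + I*√73)²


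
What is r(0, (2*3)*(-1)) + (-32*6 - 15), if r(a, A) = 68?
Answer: -139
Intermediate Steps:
r(0, (2*3)*(-1)) + (-32*6 - 15) = 68 + (-32*6 - 15) = 68 + (-192 - 15) = 68 - 207 = -139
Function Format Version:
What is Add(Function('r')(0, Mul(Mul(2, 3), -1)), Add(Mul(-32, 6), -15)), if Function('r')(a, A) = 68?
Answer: -139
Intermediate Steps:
Add(Function('r')(0, Mul(Mul(2, 3), -1)), Add(Mul(-32, 6), -15)) = Add(68, Add(Mul(-32, 6), -15)) = Add(68, Add(-192, -15)) = Add(68, -207) = -139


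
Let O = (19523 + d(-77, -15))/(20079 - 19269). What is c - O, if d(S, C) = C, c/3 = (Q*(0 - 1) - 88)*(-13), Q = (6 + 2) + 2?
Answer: 1538156/405 ≈ 3797.9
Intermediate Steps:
Q = 10 (Q = 8 + 2 = 10)
c = 3822 (c = 3*((10*(0 - 1) - 88)*(-13)) = 3*((10*(-1) - 88)*(-13)) = 3*((-10 - 88)*(-13)) = 3*(-98*(-13)) = 3*1274 = 3822)
O = 9754/405 (O = (19523 - 15)/(20079 - 19269) = 19508/810 = 19508*(1/810) = 9754/405 ≈ 24.084)
c - O = 3822 - 1*9754/405 = 3822 - 9754/405 = 1538156/405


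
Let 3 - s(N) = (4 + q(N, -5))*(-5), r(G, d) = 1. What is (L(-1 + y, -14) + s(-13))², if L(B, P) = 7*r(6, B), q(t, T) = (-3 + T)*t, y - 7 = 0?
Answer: 302500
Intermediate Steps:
y = 7 (y = 7 + 0 = 7)
q(t, T) = t*(-3 + T)
s(N) = 23 - 40*N (s(N) = 3 - (4 + N*(-3 - 5))*(-5) = 3 - (4 + N*(-8))*(-5) = 3 - (4 - 8*N)*(-5) = 3 - (-20 + 40*N) = 3 + (20 - 40*N) = 23 - 40*N)
L(B, P) = 7 (L(B, P) = 7*1 = 7)
(L(-1 + y, -14) + s(-13))² = (7 + (23 - 40*(-13)))² = (7 + (23 + 520))² = (7 + 543)² = 550² = 302500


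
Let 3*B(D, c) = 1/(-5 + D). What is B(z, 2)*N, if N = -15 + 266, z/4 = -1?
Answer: -251/27 ≈ -9.2963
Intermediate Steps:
z = -4 (z = 4*(-1) = -4)
N = 251
B(D, c) = 1/(3*(-5 + D))
B(z, 2)*N = (1/(3*(-5 - 4)))*251 = ((⅓)/(-9))*251 = ((⅓)*(-⅑))*251 = -1/27*251 = -251/27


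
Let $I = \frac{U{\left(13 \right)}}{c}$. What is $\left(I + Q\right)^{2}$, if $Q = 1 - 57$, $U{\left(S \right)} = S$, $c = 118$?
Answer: $\frac{43494025}{13924} \approx 3123.7$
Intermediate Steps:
$Q = -56$ ($Q = 1 - 57 = -56$)
$I = \frac{13}{118} \approx 0.11017$
$\left(I + Q\right)^{2} = \left(\frac{13}{118} - 56\right)^{2} = \left(- \frac{6595}{118}\right)^{2} = \frac{43494025}{13924}$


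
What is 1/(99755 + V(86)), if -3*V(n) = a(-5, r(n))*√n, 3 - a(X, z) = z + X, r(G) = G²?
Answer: 897795/84865441441 - 22164*√86/84865441441 ≈ 8.1571e-6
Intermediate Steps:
a(X, z) = 3 - X - z (a(X, z) = 3 - (z + X) = 3 - (X + z) = 3 + (-X - z) = 3 - X - z)
V(n) = -√n*(8 - n²)/3 (V(n) = -(3 - 1*(-5) - n²)*√n/3 = -(3 + 5 - n²)*√n/3 = -(8 - n²)*√n/3 = -√n*(8 - n²)/3)
1/(99755 + V(86)) = 1/(99755 + √86*(-8 + 86²)/3) = 1/(99755 + √86*(-8 + 7396)/3) = 1/(99755 + (⅓)*√86*7388) = 1/(99755 + 7388*√86/3)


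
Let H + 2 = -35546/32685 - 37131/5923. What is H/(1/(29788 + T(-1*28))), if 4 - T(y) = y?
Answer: -3600968179564/12906217 ≈ -2.7901e+5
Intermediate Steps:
T(y) = 4 - y
H = -1811352203/193593255 (H = -2 + (-35546/32685 - 37131/5923) = -2 - 1424165693/193593255 = -1811352203/193593255 ≈ -9.3565)
H/(1/(29788 + T(-1*28))) = -(53963804831776/193593255 - 1811352203/193593255*(-1)*28) = -(53963804831776/193593255 + 50717861684/193593255) = -1811352203/(193593255*(1/(29788 + (4 + 28)))) = -1811352203/(193593255*(1/(29788 + 32))) = -1811352203/(193593255*(1/29820)) = -1811352203/(193593255*1/29820) = -1811352203/193593255*29820 = -3600968179564/12906217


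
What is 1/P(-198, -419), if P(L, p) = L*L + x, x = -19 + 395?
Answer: 1/39580 ≈ 2.5265e-5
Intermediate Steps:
x = 376
P(L, p) = 376 + L² (P(L, p) = L*L + 376 = L² + 376 = 376 + L²)
1/P(-198, -419) = 1/(376 + (-198)²) = 1/(376 + 39204) = 1/39580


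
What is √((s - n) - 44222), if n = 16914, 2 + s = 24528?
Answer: I*√36610 ≈ 191.34*I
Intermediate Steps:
s = 24526 (s = -2 + 24528 = 24526)
√((s - n) - 44222) = √((24526 - 1*16914) - 44222) = √((24526 - 16914) - 44222) = √(7612 - 44222) = √(-36610) = I*√36610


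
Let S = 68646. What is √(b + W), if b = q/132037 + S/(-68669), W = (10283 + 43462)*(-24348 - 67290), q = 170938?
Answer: I*√481426969662899626745791730/312649957 ≈ 70179.0*I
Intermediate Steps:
W = -4925084310 (W = 53745*(-91638) = -4925084310)
b = 2674329620/9066848753 (b = 170938/132037 + 68646/(-68669) = 170938*(1/132037) + 68646*(-1/68669) = 170938/132037 - 68646/68669 = 2674329620/9066848753 ≈ 0.29496)
√(b + W) = √(2674329620/9066848753 - 4925084310) = √(-44654994531869035810/9066848753) = I*√481426969662899626745791730/312649957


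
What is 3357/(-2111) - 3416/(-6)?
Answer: 3595517/6333 ≈ 567.74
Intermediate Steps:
3357/(-2111) - 3416/(-6) = 3357*(-1/2111) - 3416*(-⅙) = -3357/2111 + 1708/3 = 3595517/6333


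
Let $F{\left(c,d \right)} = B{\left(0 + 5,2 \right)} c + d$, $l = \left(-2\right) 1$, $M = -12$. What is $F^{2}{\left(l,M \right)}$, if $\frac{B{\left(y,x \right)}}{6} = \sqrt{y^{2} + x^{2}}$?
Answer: $4320 + 288 \sqrt{29} \approx 5870.9$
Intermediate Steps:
$l = -2$
$B{\left(y,x \right)} = 6 \sqrt{x^{2} + y^{2}}$ ($B{\left(y,x \right)} = 6 \sqrt{y^{2} + x^{2}} = 6 \sqrt{x^{2} + y^{2}}$)
$F{\left(c,d \right)} = d + 6 c \sqrt{29}$ ($F{\left(c,d \right)} = 6 \sqrt{2^{2} + \left(0 + 5\right)^{2}} c + d = 6 \sqrt{4 + 5^{2}} c + d = 6 \sqrt{4 + 25} c + d = 6 \sqrt{29} c + d = 6 c \sqrt{29} + d = d + 6 c \sqrt{29}$)
$F^{2}{\left(l,M \right)} = \left(-12 + 6 \left(-2\right) \sqrt{29}\right)^{2} = \left(-12 - 12 \sqrt{29}\right)^{2}$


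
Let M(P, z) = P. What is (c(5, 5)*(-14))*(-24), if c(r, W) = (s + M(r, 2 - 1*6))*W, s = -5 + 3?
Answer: 5040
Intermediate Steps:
s = -2
c(r, W) = W*(-2 + r) (c(r, W) = (-2 + r)*W = W*(-2 + r))
(c(5, 5)*(-14))*(-24) = ((5*(-2 + 5))*(-14))*(-24) = ((5*3)*(-14))*(-24) = (15*(-14))*(-24) = -210*(-24) = 5040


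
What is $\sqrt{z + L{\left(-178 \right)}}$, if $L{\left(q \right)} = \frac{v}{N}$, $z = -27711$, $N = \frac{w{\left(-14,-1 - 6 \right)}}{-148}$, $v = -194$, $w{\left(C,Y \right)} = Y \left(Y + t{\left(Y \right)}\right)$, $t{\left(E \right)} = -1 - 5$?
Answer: $\frac{i \sqrt{226861999}}{91} \approx 165.52 i$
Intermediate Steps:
$t{\left(E \right)} = -6$ ($t{\left(E \right)} = -1 - 5 = -6$)
$w{\left(C,Y \right)} = Y \left(-6 + Y\right)$ ($w{\left(C,Y \right)} = Y \left(Y - 6\right) = Y \left(-6 + Y\right)$)
$N = - \frac{91}{148}$ ($N = \frac{\left(-1 - 6\right) \left(-6 - 7\right)}{-148} = - 7 \left(-6 - 7\right) \left(- \frac{1}{148}\right) = \left(-7\right) \left(-13\right) \left(- \frac{1}{148}\right) = 91 \left(- \frac{1}{148}\right) = - \frac{91}{148} \approx -0.61486$)
$L{\left(q \right)} = \frac{28712}{91}$ ($L{\left(q \right)} = - \frac{194}{- \frac{91}{148}} = \left(-194\right) \left(- \frac{148}{91}\right) = \frac{28712}{91}$)
$\sqrt{z + L{\left(-178 \right)}} = \sqrt{-27711 + \frac{28712}{91}} = \sqrt{- \frac{2492989}{91}} = \frac{i \sqrt{226861999}}{91}$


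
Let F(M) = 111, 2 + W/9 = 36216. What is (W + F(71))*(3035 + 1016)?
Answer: 1320775887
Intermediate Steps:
W = 325926 (W = -18 + 9*36216 = -18 + 325944 = 325926)
(W + F(71))*(3035 + 1016) = (325926 + 111)*(3035 + 1016) = 326037*4051 = 1320775887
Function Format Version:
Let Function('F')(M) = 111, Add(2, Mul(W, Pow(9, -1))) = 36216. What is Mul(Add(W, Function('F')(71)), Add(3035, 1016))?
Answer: 1320775887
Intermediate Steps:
W = 325926 (W = Add(-18, Mul(9, 36216)) = Add(-18, 325944) = 325926)
Mul(Add(W, Function('F')(71)), Add(3035, 1016)) = Mul(Add(325926, 111), Add(3035, 1016)) = Mul(326037, 4051) = 1320775887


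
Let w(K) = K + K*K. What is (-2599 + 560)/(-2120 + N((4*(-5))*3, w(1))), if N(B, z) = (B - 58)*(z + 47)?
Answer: 2039/7902 ≈ 0.25804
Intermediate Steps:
w(K) = K + K²
N(B, z) = (-58 + B)*(47 + z)
(-2599 + 560)/(-2120 + N((4*(-5))*3, w(1))) = (-2599 + 560)/(-2120 + (-2726 - 58*(1 + 1) + 47*((4*(-5))*3) + ((4*(-5))*3)*(1*(1 + 1)))) = -2039/(-2120 + (-2726 - 58*2 + 47*(-20*3) + (-20*3)*(1*2))) = -2039/(-2120 + (-2726 - 58*2 + 47*(-60) - 60*2)) = -2039/(-2120 + (-2726 - 116 - 2820 - 120)) = -2039/(-2120 - 5782) = -2039/(-7902) = -2039*(-1/7902) = 2039/7902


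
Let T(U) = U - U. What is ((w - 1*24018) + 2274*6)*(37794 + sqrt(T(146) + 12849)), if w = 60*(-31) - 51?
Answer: -464299290 - 12285*sqrt(12849) ≈ -4.6569e+8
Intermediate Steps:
w = -1911 (w = -1860 - 51 = -1911)
T(U) = 0
((w - 1*24018) + 2274*6)*(37794 + sqrt(T(146) + 12849)) = ((-1911 - 1*24018) + 2274*6)*(37794 + sqrt(0 + 12849)) = ((-1911 - 24018) + 13644)*(37794 + sqrt(12849)) = (-25929 + 13644)*(37794 + sqrt(12849)) = -12285*(37794 + sqrt(12849)) = -464299290 - 12285*sqrt(12849)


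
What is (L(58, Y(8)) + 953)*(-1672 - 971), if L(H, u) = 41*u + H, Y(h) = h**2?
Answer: -9607305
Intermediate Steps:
L(H, u) = H + 41*u
(L(58, Y(8)) + 953)*(-1672 - 971) = ((58 + 41*8**2) + 953)*(-1672 - 971) = ((58 + 41*64) + 953)*(-2643) = ((58 + 2624) + 953)*(-2643) = (2682 + 953)*(-2643) = 3635*(-2643) = -9607305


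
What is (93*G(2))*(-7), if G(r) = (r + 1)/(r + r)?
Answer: -1953/4 ≈ -488.25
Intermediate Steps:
G(r) = (1 + r)/(2*r) (G(r) = (1 + r)/((2*r)) = (1 + r)*(1/(2*r)) = (1 + r)/(2*r))
(93*G(2))*(-7) = (93*((½)*(1 + 2)/2))*(-7) = (93*((½)*(½)*3))*(-7) = (93*(¾))*(-7) = (279/4)*(-7) = -1953/4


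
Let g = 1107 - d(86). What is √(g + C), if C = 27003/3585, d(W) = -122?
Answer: 6*√49049970/1195 ≈ 35.164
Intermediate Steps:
C = 9001/1195 (C = 27003*(1/3585) = 9001/1195 ≈ 7.5322)
g = 1229 (g = 1107 - 1*(-122) = 1107 + 122 = 1229)
√(g + C) = √(1229 + 9001/1195) = √(1477656/1195) = 6*√49049970/1195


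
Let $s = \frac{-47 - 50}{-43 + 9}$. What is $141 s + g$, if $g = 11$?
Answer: $\frac{14051}{34} \approx 413.26$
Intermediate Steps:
$s = \frac{97}{34}$ ($s = - \frac{97}{-34} = \left(-97\right) \left(- \frac{1}{34}\right) = \frac{97}{34} \approx 2.8529$)
$141 s + g = 141 \cdot \frac{97}{34} + 11 = \frac{13677}{34} + 11 = \frac{14051}{34}$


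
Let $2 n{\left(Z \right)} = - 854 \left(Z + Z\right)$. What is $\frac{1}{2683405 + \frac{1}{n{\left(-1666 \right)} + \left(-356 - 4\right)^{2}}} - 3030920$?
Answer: $- \frac{12625664969457944956}{4165621319421} \approx -3.0309 \cdot 10^{6}$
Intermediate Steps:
$n{\left(Z \right)} = - 854 Z$ ($n{\left(Z \right)} = \frac{\left(-854\right) \left(Z + Z\right)}{2} = \frac{\left(-854\right) 2 Z}{2} = \frac{\left(-1708\right) Z}{2} = - 854 Z$)
$\frac{1}{2683405 + \frac{1}{n{\left(-1666 \right)} + \left(-356 - 4\right)^{2}}} - 3030920 = \frac{1}{2683405 + \frac{1}{\left(-854\right) \left(-1666\right) + \left(-356 - 4\right)^{2}}} - 3030920 = \frac{1}{2683405 + \frac{1}{1422764 + \left(-360\right)^{2}}} - 3030920 = \frac{1}{2683405 + \frac{1}{1422764 + 129600}} - 3030920 = \frac{1}{2683405 + \frac{1}{1552364}} - 3030920 = \frac{1}{\frac{4165621319421}{1552364}} - 3030920 = \frac{1552364}{4165621319421} - 3030920 = - \frac{12625664969457944956}{4165621319421}$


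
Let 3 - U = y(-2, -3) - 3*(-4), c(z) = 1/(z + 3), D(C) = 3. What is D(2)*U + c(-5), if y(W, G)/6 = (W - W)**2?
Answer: -55/2 ≈ -27.500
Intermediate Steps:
y(W, G) = 0 (y(W, G) = 6*(W - W)**2 = 6*0**2 = 6*0 = 0)
c(z) = 1/(3 + z)
U = -9 (U = 3 - (0 - 3*(-4)) = 3 - (0 + 12) = 3 - 1*12 = 3 - 12 = -9)
D(2)*U + c(-5) = 3*(-9) + 1/(3 - 5) = -27 + 1/(-2) = -27 - 1/2 = -55/2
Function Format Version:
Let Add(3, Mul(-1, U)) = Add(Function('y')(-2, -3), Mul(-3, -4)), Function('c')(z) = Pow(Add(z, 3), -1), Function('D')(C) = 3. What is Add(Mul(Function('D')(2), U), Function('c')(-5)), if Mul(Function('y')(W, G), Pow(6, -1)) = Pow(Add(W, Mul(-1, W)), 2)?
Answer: Rational(-55, 2) ≈ -27.500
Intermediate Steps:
Function('y')(W, G) = 0 (Function('y')(W, G) = Mul(6, Pow(Add(W, Mul(-1, W)), 2)) = Mul(6, Pow(0, 2)) = Mul(6, 0) = 0)
Function('c')(z) = Pow(Add(3, z), -1)
U = -9 (U = Add(3, Mul(-1, Add(0, Mul(-3, -4)))) = Add(3, Mul(-1, Add(0, 12))) = Add(3, Mul(-1, 12)) = Add(3, -12) = -9)
Add(Mul(Function('D')(2), U), Function('c')(-5)) = Add(Mul(3, -9), Pow(Add(3, -5), -1)) = Add(-27, Pow(-2, -1)) = Add(-27, Rational(-1, 2)) = Rational(-55, 2)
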